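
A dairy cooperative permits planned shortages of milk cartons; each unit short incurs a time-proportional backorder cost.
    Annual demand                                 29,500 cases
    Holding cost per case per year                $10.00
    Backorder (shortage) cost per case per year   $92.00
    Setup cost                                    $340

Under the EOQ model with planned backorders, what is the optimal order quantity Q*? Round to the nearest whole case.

1,491 cases

Basic EOQ = √(2·29,500·340/10) = 1,416.333
Backorder adjustment √((H+b)/b) = √((10+92)/92) = 1.0529
Q* = 1,416.333 × 1.0529 ≈ 1,491.32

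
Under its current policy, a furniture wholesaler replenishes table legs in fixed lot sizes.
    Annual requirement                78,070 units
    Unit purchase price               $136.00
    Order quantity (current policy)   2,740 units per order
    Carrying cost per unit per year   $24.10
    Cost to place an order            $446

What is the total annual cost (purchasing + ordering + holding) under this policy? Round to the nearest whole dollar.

$10,663,245

Orders/yr = 78,070/2,740 = 28.493; ordering cost = 28.493 × $446 = $12,707.74
Average inventory = 2,740/2 = 1370; holding cost = 1370 × $24.1 = $33,017.00
Purchase cost = D·C = 78,070 × 136 = $10,617,520.00
Total = $12,707.74 + $33,017.00 + $10,617,520.00 = $10,663,244.74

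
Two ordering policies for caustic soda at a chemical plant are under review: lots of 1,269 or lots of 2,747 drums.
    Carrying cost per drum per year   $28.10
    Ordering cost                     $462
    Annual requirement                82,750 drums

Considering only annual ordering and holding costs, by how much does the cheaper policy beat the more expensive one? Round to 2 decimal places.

$4,556.60

TC(Q) = (D/Q)S + (Q/2)H
TC(1,269) = (82,750/1,269)×462 + (1,269/2)×28.1 = $47,955.93
TC(2,747) = (82,750/2,747)×462 + (2,747/2)×28.1 = $52,512.53
|ΔTC| = |$47,955.93 − $52,512.53| = $4,556.60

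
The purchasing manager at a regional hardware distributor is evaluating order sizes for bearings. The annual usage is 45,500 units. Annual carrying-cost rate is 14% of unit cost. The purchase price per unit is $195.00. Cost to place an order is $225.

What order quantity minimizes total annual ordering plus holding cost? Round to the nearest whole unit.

866 units

Holding cost per unit per year: H = 14% × $195 = $27.3000
EOQ = √(2DS/H) = √(2 × 45,500 × 225 / 27.3)
    = √(750,000.00) ≈ 866.03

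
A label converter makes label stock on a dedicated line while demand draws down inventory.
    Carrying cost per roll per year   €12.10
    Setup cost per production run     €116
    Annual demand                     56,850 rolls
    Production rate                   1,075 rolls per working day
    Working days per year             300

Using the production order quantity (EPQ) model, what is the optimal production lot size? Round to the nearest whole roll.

1,150 rolls

Daily demand d = 56,850/300 = 189.500; p = 1075; 1 − d/p = 0.82372
EPQ = √(2DS / (H(1 − d/p)))
    = √(2 × 56,850 × 116 / (12.1 × 0.82372)) ≈ 1,150.34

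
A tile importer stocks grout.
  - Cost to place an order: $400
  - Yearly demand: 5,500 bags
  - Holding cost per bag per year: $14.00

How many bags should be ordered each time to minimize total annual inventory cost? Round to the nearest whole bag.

Optimal lot size Q* = (2 × 5,500 × $400 / $14)^½ ≈ 560.61

561 bags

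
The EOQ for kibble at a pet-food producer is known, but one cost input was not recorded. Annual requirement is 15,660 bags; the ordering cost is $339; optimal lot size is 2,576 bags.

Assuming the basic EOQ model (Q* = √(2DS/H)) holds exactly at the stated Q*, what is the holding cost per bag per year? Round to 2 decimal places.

$1.60

From Q* = √(2DS/H) ⇒ Q*² = 2DS/H.
H = 2DS / Q² = 2 × 15,660 × 339 / 2,576² = 1.6000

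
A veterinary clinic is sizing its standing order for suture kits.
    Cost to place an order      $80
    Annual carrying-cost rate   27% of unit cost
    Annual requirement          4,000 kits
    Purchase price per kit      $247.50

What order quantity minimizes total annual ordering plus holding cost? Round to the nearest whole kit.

H = i·C = 0.27 × $247.5 = $66.8250 per kit-year
2DS/H = 2·4,000·80/66.825 = 9,577.25
EOQ = √9,577.25 ≈ 97.86

98 kits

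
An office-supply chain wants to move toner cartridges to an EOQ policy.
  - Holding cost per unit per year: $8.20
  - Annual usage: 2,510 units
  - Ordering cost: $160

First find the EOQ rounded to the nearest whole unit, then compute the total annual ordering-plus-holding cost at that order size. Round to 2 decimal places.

$2,566.37

Q* = √(2·D·S / H) = √(2·2,510·160 / 8.2) = √97,951.2 ≈ 312.97 → Q = 313 units
Annual ordering cost = (D/Q)·S = (2,510/313) × 160 = $1,283.07
Annual holding cost  = (Q/2)·H = (313/2) × 8.2 = $1,283.30
Total = $1,283.07 + $1,283.30 = $2,566.37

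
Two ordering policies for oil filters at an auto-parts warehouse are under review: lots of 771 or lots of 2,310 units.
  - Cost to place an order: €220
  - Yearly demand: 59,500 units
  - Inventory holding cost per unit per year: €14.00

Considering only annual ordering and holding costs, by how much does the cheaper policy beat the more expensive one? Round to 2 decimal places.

€538.28

For each Q, cost = (D/Q)·S + (Q/2)·H.
TC(771) = (59,500/771)×220 + (771/2)×14 = €22,374.95
TC(2,310) = (59,500/2,310)×220 + (2,310/2)×14 = €21,836.67
Cheaper: Q = 2,310.  Difference = €538.28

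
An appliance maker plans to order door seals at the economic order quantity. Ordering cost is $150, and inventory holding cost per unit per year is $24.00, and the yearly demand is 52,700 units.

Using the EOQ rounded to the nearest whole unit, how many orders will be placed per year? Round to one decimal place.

EOQ = √(2DS/H) = √(2 × 52,700 × 150 / 24)
    = √(658,750.00) ≈ 811.63 → Q = 812
Orders per year = D/Q = 52,700 / 812 = 64.901

64.9 orders per year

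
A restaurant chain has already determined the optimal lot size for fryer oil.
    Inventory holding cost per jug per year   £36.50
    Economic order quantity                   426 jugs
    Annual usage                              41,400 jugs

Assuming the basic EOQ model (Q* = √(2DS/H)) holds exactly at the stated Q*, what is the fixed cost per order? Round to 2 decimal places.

£80.00

EOQ relation: Q² = 2DS/H, so rearrange for the unknown.
S = Q²H / (2D) = 426² × 36.5 / (2 × 41,400) = 79.9985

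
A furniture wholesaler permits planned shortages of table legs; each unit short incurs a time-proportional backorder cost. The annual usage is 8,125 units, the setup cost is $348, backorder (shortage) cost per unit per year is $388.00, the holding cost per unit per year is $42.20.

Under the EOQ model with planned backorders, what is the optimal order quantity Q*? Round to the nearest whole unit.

Q* = √(2DS/H) · √((H + b)/b)
   = √(2 × 8,125 × 348 / 42.2) · √((42.2 + 388) / 388)
   = 366.067 × 1.0530 ≈ 385.46

385 units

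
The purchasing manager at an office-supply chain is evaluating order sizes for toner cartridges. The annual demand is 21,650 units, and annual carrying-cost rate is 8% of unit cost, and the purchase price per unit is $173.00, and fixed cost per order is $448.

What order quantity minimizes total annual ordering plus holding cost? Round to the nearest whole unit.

H = i·C = 0.08 × $173 = $13.8400 per unit-year
Optimal lot size Q* = (2 × 21,650 × $448 / $13.84)^½ ≈ 1,183.90

1,184 units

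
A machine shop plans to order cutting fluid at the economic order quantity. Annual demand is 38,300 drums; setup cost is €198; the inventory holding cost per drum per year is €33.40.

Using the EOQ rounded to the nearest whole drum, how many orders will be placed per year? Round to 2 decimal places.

56.82 orders per year

Optimal lot size Q* = (2 × 38,300 × €198 / €33.4)^½ ≈ 673.87 → Q = 674
N = D/Q = 38,300/674 ≈ 56.825 orders/yr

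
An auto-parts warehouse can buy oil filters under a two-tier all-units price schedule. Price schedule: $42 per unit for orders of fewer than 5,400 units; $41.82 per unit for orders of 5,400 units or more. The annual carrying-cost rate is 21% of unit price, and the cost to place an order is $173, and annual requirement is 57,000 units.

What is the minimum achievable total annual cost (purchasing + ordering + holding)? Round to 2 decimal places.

$2,407,188.94

H₁ = 21%×$42 = $8.8200;  H₂ = 21%×$41.82 = $8.7822
EOQ₁ = √(2×57,000×173/8.8200) = 1,495.34  (< 5,400, feasible at tier 1)
EOQ₂ = √(2×57,000×173/8.7822) = 1,498.56  (< 5,400 → use Q = 5,400 at tier-2 price)
TC(tier 1 (EOQ₁), Q≈1,495.3) = $2,407,188.94
TC(tier 2, Q≈5,400.0) = $2,409,278.05
Minimum at tier 1 (EOQ₁): $2,407,188.94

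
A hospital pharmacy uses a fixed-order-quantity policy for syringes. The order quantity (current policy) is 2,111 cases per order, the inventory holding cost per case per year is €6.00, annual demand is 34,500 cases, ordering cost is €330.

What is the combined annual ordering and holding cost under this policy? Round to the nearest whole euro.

Orders/yr = 34,500/2,111 = 16.343; ordering cost = 16.343 × €330 = €5,393.18
Average inventory = 2,111/2 = 1055.5; holding cost = 1055.5 × €6 = €6,333.00
Total = €5,393.18 + €6,333.00 = €11,726.18

€11,726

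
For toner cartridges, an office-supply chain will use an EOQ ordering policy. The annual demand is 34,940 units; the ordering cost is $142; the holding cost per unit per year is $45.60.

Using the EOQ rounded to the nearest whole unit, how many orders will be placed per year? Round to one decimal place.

2DS/H = 2·34,940·142/45.6 = 217,608.77
EOQ = √217,608.77 ≈ 466.49 → Q = 466
Orders per year = D/Q = 34,940 / 466 = 74.979

75.0 orders per year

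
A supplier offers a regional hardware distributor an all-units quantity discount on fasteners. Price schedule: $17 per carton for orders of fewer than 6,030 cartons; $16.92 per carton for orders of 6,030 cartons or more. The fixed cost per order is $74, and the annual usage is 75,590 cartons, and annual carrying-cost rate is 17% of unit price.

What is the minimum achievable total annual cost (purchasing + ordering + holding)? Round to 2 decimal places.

H₁ = 17%×$17 = $2.8900;  H₂ = 17%×$16.92 = $2.8764
EOQ₁ = √(2×75,590×74/2.8900) = 1,967.50  (< 6,030, feasible at tier 1)
EOQ₂ = √(2×75,590×74/2.8764) = 1,972.14  (< 6,030 → use Q = 6,030 at tier-2 price)
TC(tier 1 (EOQ₁), Q≈1,967.5) = $1,290,716.07
TC(tier 2, Q≈6,030.0) = $1,288,582.78
Minimum at tier 2: $1,288,582.78

$1,288,582.78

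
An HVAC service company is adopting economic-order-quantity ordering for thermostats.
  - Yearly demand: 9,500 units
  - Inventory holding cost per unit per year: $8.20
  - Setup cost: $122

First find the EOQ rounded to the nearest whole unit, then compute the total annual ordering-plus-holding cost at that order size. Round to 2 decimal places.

$4,359.77

Q* = √(2·D·S / H) = √(2·9,500·122 / 8.2) = √282,682.9 ≈ 531.68 → Q = 532 units
Orders/yr = 9,500/532 = 17.857; ordering cost = 17.857 × $122 = $2,178.57
Average inventory = 532/2 = 266; holding cost = 266 × $8.2 = $2,181.20
Total = $2,178.57 + $2,181.20 = $4,359.77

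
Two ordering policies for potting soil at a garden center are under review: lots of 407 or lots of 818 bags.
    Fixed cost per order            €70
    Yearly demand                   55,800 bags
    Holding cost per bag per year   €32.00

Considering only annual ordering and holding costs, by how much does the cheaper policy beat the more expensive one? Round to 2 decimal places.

€1,754.01

Annual cost at Q: ordering D·S/Q plus holding Q·H/2.
TC(407) = (55,800/407)×70 + (407/2)×32 = €16,109.05
TC(818) = (55,800/818)×70 + (818/2)×32 = €17,863.06
Cheaper: Q = 407.  Difference = €1,754.01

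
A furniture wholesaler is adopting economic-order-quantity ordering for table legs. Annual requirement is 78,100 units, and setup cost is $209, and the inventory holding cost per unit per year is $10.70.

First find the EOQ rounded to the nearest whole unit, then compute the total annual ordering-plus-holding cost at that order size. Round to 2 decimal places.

Optimal lot size Q* = (2 × 78,100 × $209 / $10.7)^½ ≈ 1,746.71 → Q = 1,747 units
Ordering: D/Q × S = 78,100/1,747 × $209 = $9,343.39
Holding:  Q/2 × H = 1,747/2 × $10.7 = $9,346.45
Total = $9,343.39 + $9,346.45 = $18,689.84

$18,689.84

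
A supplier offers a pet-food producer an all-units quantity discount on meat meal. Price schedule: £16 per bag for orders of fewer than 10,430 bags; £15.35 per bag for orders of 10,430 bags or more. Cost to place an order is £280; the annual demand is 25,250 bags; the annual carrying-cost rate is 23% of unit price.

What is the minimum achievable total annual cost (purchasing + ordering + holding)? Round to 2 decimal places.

£406,676.91

H₁ = 23%×£16 = £3.6800;  H₂ = 23%×£15.35 = £3.5305
EOQ₁ = √(2×25,250×280/3.6800) = 1,960.20  (< 10,430, feasible at tier 1)
EOQ₂ = √(2×25,250×280/3.5305) = 2,001.27  (< 10,430 → use Q = 10,430 at tier-2 price)
TC(tier 1 (EOQ₁), Q≈1,960.2) = £411,213.54
TC(tier 2, Q≈10,430.0) = £406,676.91
Minimum at tier 2: £406,676.91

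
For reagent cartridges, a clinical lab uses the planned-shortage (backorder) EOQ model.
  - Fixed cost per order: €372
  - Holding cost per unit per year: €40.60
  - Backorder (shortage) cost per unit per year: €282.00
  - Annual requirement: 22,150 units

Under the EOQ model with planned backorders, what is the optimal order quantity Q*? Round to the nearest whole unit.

681 units

Basic EOQ = √(2·22,150·372/40.6) = 637.104
Backorder adjustment √((H+b)/b) = √((40.6+282)/282) = 1.0696
Q* = 637.104 × 1.0696 ≈ 681.42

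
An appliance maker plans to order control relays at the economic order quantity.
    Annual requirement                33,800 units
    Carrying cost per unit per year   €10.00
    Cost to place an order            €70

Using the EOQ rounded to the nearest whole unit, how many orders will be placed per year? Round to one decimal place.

Optimal lot size Q* = (2 × 33,800 × €70 / €10)^½ ≈ 687.90 → Q = 688
N = D/Q = 33,800/688 ≈ 49.128 orders/yr

49.1 orders per year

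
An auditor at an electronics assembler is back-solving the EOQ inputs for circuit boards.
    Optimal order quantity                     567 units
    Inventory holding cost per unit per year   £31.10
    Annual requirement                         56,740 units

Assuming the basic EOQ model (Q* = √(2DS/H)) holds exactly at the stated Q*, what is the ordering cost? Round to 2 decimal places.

From Q* = √(2DS/H) ⇒ Q*² = 2DS/H.
S = Q²H / (2D) = 567² × 31.1 / (2 × 56,740) = 88.1063

£88.11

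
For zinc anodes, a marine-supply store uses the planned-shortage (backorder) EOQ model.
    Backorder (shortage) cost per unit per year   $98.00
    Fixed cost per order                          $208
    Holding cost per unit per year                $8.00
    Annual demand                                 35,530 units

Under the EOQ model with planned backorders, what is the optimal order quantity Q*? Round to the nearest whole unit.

1,414 units

Q* = √(2DS/H) · √((H + b)/b)
   = √(2 × 35,530 × 208 / 8) · √((8 + 98) / 98)
   = 1,359.250 × 1.0400 ≈ 1,413.64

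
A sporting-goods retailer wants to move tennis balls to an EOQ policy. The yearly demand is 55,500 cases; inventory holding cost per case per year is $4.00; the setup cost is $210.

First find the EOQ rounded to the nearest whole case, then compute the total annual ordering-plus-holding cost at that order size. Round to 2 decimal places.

2DS/H = 2·55,500·210/4 = 5,827,500.00
EOQ = √5,827,500.00 ≈ 2,414.02 → Q = 2,414 cases
Orders/yr = 55,500/2,414 = 22.991; ordering cost = 22.991 × $210 = $4,828.09
Average inventory = 2,414/2 = 1207; holding cost = 1207 × $4 = $4,828.00
Total = $4,828.09 + $4,828.00 = $9,656.09

$9,656.09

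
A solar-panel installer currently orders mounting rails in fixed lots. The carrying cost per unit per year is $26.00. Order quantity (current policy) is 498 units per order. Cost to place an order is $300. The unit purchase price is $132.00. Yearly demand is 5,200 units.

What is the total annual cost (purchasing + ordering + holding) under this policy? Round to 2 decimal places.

$696,006.53

Ordering: D/Q × S = 5,200/498 × $300 = $3,132.53
Holding:  Q/2 × H = 498/2 × $26 = $6,474.00
Purchase cost = D·C = 5,200 × 132 = $686,400.00
Total = $3,132.53 + $6,474.00 + $686,400.00 = $696,006.53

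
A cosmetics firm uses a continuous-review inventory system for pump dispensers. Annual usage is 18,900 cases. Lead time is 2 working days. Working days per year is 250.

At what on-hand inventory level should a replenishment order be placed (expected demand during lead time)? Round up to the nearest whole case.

152 cases

Daily demand d = 18,900 / 250 = 75.600 cases/day
Demand during lead time = 75.600 × 2 = 151.20
Reorder point = 151.20 → round up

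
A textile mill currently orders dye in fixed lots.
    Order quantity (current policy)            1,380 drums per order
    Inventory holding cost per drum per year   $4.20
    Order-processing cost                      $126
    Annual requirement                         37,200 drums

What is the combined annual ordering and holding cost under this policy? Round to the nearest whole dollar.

$6,295

Annual ordering cost = (D/Q)·S = (37,200/1,380) × 126 = $3,396.52
Annual holding cost  = (Q/2)·H = (1,380/2) × 4.2 = $2,898.00
Total = $3,396.52 + $2,898.00 = $6,294.52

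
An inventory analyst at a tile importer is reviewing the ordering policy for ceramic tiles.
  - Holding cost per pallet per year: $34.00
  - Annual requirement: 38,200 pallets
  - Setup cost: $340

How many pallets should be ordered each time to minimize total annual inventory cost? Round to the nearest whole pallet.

874 pallets

2DS/H = 2·38,200·340/34 = 764,000.00
EOQ = √764,000.00 ≈ 874.07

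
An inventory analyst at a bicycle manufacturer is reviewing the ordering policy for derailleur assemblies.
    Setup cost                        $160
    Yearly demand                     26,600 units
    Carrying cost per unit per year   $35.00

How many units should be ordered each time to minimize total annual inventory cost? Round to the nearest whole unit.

EOQ = √(2DS/H) = √(2 × 26,600 × 160 / 35)
    = √(243,200.00) ≈ 493.15

493 units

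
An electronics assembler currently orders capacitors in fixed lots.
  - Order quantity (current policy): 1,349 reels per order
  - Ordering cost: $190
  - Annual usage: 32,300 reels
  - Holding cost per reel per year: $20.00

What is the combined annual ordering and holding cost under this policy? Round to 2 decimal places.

$18,039.30

Orders/yr = 32,300/1,349 = 23.944; ordering cost = 23.944 × $190 = $4,549.30
Average inventory = 1,349/2 = 674.5; holding cost = 674.5 × $20 = $13,490.00
Total = $4,549.30 + $13,490.00 = $18,039.30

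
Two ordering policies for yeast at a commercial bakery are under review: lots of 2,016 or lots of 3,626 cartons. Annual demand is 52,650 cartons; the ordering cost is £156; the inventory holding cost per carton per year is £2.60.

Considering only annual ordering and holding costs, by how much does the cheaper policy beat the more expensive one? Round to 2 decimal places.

£284.03

TC(Q) = (D/Q)S + (Q/2)H
TC(2,016) = (52,650/2,016)×156 + (2,016/2)×2.6 = £6,694.91
TC(3,626) = (52,650/3,626)×156 + (3,626/2)×2.6 = £6,978.94
|ΔTC| = |£6,694.91 − £6,978.94| = £284.03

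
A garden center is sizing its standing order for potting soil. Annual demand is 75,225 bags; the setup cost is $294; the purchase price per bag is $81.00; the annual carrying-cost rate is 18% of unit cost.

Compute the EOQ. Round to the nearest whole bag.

1,742 bags

Holding cost per bag per year: H = 18% × $81 = $14.5800
2DS/H = 2·75,225·294/14.58 = 3,033,765.43
EOQ = √3,033,765.43 ≈ 1,741.77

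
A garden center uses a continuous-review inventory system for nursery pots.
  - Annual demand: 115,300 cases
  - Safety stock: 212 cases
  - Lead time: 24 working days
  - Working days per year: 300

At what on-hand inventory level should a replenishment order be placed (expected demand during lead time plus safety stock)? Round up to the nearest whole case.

Daily demand d = 115,300 / 300 = 384.333 cases/day
Demand during lead time = 384.333 × 24 = 9,224.00
Reorder point = 9,224.00 + 212 = 9,436.00 → round up

9,436 cases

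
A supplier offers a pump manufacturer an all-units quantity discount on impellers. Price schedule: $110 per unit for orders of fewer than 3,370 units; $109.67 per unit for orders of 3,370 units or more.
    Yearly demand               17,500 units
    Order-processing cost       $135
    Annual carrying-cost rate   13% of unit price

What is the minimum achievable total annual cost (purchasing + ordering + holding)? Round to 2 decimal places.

H₁ = 13%×$110 = $14.3000;  H₂ = 13%×$109.67 = $14.2571
EOQ₁ = √(2×17,500×135/14.3000) = 574.82  (< 3,370, feasible at tier 1)
EOQ₂ = √(2×17,500×135/14.2571) = 575.69  (< 3,370 → use Q = 3,370 at tier-2 price)
TC(tier 1 (EOQ₁), Q≈574.8) = $1,933,219.95
TC(tier 2, Q≈3,370.0) = $1,943,949.25
Minimum at tier 1 (EOQ₁): $1,933,219.95

$1,933,219.95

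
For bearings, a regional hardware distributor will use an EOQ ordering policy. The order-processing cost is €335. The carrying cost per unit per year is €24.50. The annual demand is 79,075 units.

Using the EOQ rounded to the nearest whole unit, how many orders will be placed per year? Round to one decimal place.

53.8 orders per year

Optimal lot size Q* = (2 × 79,075 × €335 / €24.5)^½ ≈ 1,470.53 → Q = 1,471
Orders per year = D/Q = 79,075 / 1,471 = 53.756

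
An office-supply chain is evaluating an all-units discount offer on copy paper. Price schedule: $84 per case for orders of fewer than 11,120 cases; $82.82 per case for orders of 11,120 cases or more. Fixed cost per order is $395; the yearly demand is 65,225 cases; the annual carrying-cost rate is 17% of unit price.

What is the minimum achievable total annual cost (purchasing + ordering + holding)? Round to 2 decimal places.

$5,482,532.86

H₁ = 17%×$84 = $14.2800;  H₂ = 17%×$82.82 = $14.0794
EOQ₁ = √(2×65,225×395/14.2800) = 1,899.58  (< 11,120, feasible at tier 1)
EOQ₂ = √(2×65,225×395/14.0794) = 1,913.06  (< 11,120 → use Q = 11,120 at tier-2 price)
TC(tier 1 (EOQ₁), Q≈1,899.6) = $5,506,025.93
TC(tier 2, Q≈11,120.0) = $5,482,532.86
Minimum at tier 2: $5,482,532.86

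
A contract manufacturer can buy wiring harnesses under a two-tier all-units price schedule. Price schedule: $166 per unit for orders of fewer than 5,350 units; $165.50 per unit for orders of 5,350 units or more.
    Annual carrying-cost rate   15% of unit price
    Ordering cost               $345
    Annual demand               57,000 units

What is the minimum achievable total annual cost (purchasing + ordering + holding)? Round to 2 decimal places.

H₁ = 15%×$166 = $24.9000;  H₂ = 15%×$165.50 = $24.8250
EOQ₁ = √(2×57,000×345/24.9000) = 1,256.79  (< 5,350, feasible at tier 1)
EOQ₂ = √(2×57,000×345/24.8250) = 1,258.69  (< 5,350 → use Q = 5,350 at tier-2 price)
TC(tier 1 (EOQ₁), Q≈1,256.8) = $9,493,294.04
TC(tier 2, Q≈5,350.0) = $9,503,582.58
Minimum at tier 1 (EOQ₁): $9,493,294.04

$9,493,294.04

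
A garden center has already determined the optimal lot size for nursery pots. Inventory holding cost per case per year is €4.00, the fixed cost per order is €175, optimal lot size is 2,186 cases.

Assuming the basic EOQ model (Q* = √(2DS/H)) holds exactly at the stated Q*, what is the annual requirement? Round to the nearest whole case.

EOQ relation: Q² = 2DS/H, so rearrange for the unknown.
D = Q²H / (2S) = 2,186² × 4 / (2 × 175) = 54,612.53

54,613 cases per year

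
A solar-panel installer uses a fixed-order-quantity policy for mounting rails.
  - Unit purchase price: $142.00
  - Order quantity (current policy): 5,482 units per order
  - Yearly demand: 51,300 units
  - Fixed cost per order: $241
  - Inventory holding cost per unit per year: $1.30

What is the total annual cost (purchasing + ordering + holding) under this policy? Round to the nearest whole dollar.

$7,290,419

Ordering: D/Q × S = 51,300/5,482 × $241 = $2,255.25
Holding:  Q/2 × H = 5,482/2 × $1.3 = $3,563.30
Purchase cost = D·C = 51,300 × 142 = $7,284,600.00
Total = $2,255.25 + $3,563.30 + $7,284,600.00 = $7,290,418.55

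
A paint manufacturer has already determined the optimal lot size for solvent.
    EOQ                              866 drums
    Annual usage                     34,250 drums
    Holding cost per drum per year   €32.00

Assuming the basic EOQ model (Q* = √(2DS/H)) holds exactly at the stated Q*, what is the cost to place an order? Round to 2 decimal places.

Since Q* = (2DS/H)^½, squaring gives Q*²·H = 2DS.
S = Q²H / (2D) = 866² × 32 / (2 × 34,250) = 350.3444

€350.34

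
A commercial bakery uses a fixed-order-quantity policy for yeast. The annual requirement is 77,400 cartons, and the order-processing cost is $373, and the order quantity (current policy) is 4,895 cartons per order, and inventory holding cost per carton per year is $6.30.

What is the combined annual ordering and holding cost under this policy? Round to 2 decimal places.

Orders/yr = 77,400/4,895 = 15.812; ordering cost = 15.812 × $373 = $5,897.90
Average inventory = 4,895/2 = 2447.5; holding cost = 2447.5 × $6.3 = $15,419.25
Total = $5,897.90 + $15,419.25 = $21,317.15

$21,317.15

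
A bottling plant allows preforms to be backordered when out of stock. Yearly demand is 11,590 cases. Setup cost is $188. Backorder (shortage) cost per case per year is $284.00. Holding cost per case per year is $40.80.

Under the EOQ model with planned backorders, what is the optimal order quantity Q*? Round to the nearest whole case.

Basic EOQ = √(2·11,590·188/40.8) = 326.818
Backorder adjustment √((H+b)/b) = √((40.8+284)/284) = 1.0694
Q* = 326.818 × 1.0694 ≈ 349.51

350 cases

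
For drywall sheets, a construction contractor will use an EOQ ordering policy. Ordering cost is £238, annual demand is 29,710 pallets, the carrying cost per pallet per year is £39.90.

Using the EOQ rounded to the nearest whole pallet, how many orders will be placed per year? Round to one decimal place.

49.9 orders per year

EOQ = √(2DS/H) = √(2 × 29,710 × 238 / 39.9)
    = √(354,435.09) ≈ 595.34 → Q = 595
N = D/Q = 29,710/595 ≈ 49.933 orders/yr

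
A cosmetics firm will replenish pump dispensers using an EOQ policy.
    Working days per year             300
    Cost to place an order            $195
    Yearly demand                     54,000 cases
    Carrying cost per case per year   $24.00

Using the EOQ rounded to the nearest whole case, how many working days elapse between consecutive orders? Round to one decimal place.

5.2 days

2DS/H = 2·54,000·195/24 = 877,500.00
EOQ = √877,500.00 ≈ 936.75 → Q = 937 cases
Cycle time = (working days × Q)/D = (300 × 937) / 54,000 = 5.206 days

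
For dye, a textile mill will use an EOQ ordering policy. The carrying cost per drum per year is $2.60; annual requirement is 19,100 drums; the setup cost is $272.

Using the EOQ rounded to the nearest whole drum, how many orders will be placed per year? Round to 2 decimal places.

9.55 orders per year

Optimal lot size Q* = (2 × 19,100 × $272 / $2.6)^½ ≈ 1,999.08 → Q = 1,999
Orders per year = D/Q = 19,100 / 1,999 = 9.555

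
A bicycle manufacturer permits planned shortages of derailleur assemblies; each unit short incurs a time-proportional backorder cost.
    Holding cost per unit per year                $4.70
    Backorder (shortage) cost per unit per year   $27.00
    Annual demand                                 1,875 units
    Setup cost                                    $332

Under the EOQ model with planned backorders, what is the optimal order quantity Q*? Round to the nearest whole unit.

Basic EOQ = √(2·1,875·332/4.7) = 514.678
Backorder adjustment √((H+b)/b) = √((4.7+27)/27) = 1.0835
Q* = 514.678 × 1.0835 ≈ 557.68

558 units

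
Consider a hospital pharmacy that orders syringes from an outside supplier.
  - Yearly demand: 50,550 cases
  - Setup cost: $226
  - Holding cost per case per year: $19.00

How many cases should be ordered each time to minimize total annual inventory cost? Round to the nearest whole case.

EOQ = √(2DS/H) = √(2 × 50,550 × 226 / 19)
    = √(1,202,557.89) ≈ 1,096.61

1,097 cases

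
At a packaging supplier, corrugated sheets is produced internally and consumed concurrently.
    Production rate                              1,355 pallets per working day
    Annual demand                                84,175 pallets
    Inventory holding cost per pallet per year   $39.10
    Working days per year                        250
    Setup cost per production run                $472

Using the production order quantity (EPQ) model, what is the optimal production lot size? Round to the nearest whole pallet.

1,644 pallets

d = 84,175/250 = 336.7000 pallets/day;  effective holding cost H(1 − d/p) = 39.1·(1 − 336.7000/1355) = 29.38415
Q* = √(2DS / H_eff) = √(2·84,175·472 / 29.38415) ≈ 1,644.45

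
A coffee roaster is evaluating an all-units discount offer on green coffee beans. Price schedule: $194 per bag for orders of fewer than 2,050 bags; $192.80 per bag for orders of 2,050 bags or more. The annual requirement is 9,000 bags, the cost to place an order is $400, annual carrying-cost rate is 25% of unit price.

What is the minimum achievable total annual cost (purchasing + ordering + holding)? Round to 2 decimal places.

H₁ = 25%×$194 = $48.5000;  H₂ = 25%×$192.80 = $48.2000
EOQ₁ = √(2×9,000×400/48.5000) = 385.30  (< 2,050, feasible at tier 1)
EOQ₂ = √(2×9,000×400/48.2000) = 386.49  (< 2,050 → use Q = 2,050 at tier-2 price)
TC(tier 1 (EOQ₁), Q≈385.3) = $1,764,686.89
TC(tier 2, Q≈2,050.0) = $1,786,361.10
Minimum at tier 1 (EOQ₁): $1,764,686.89

$1,764,686.89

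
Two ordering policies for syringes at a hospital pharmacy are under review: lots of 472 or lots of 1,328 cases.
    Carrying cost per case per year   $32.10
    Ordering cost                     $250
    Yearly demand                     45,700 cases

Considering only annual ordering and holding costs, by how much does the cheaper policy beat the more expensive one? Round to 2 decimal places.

TC(Q) = (D/Q)S + (Q/2)H
TC(472) = (45,700/472)×250 + (472/2)×32.1 = $31,781.11
TC(1,328) = (45,700/1,328)×250 + (1,328/2)×32.1 = $29,917.56
Lots of 1,328 are cheaper by $1,863.55.

$1,863.55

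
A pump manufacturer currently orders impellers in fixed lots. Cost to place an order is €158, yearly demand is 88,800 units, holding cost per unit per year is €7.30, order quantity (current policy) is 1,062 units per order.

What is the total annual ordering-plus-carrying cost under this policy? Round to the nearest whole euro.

Ordering: D/Q × S = 88,800/1,062 × €158 = €13,211.30
Holding:  Q/2 × H = 1,062/2 × €7.3 = €3,876.30
Total = €13,211.30 + €3,876.30 = €17,087.60

€17,088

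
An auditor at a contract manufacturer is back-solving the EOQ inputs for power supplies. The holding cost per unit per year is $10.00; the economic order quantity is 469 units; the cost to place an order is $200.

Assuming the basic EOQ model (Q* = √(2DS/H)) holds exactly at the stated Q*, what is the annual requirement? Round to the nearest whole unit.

Since Q* = (2DS/H)^½, squaring gives Q*²·H = 2DS.
D = Q²H / (2S) = 469² × 10 / (2 × 200) = 5,499.02

5,499 units per year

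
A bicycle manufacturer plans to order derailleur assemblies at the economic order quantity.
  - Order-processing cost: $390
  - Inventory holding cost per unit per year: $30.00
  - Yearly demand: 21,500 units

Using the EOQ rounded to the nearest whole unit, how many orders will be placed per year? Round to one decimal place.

Optimal lot size Q* = (2 × 21,500 × $390 / $30)^½ ≈ 747.66 → Q = 748
N = D/Q = 21,500/748 ≈ 28.743 orders/yr

28.7 orders per year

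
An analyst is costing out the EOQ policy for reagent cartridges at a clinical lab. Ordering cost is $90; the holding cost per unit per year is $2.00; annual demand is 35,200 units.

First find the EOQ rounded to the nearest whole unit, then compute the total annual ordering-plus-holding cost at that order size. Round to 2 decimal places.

Optimal lot size Q* = (2 × 35,200 × $90 / $2)^½ ≈ 1,779.89 → Q = 1,780 units
Ordering: D/Q × S = 35,200/1,780 × $90 = $1,779.78
Holding:  Q/2 × H = 1,780/2 × $2 = $1,780.00
Total = $1,779.78 + $1,780.00 = $3,559.78

$3,559.78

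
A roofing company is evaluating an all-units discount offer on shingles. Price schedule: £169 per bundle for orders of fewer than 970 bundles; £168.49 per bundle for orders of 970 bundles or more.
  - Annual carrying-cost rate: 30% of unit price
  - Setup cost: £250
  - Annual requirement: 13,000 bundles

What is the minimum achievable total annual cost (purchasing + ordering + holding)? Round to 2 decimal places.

£2,215,153.51

H₁ = 30%×£169 = £50.7000;  H₂ = 30%×£168.49 = £50.5470
EOQ₁ = √(2×13,000×250/50.7000) = 358.06  (< 970, feasible at tier 1)
EOQ₂ = √(2×13,000×250/50.5470) = 358.60  (< 970 → use Q = 970 at tier-2 price)
TC(tier 1 (EOQ₁), Q≈358.1) = £2,215,153.51
TC(tier 2, Q≈970.0) = £2,218,235.81
Minimum at tier 1 (EOQ₁): £2,215,153.51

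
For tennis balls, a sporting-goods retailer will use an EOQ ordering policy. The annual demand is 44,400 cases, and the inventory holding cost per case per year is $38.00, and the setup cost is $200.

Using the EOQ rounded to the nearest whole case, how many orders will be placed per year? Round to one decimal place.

64.9 orders per year

EOQ = √(2DS/H) = √(2 × 44,400 × 200 / 38)
    = √(467,368.42) ≈ 683.64 → Q = 684
N = D/Q = 44,400/684 ≈ 64.912 orders/yr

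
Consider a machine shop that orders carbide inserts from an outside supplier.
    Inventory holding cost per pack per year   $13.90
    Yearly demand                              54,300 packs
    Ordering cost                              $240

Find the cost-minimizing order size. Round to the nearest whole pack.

2DS/H = 2·54,300·240/13.9 = 1,875,107.91
EOQ = √1,875,107.91 ≈ 1,369.35

1,369 packs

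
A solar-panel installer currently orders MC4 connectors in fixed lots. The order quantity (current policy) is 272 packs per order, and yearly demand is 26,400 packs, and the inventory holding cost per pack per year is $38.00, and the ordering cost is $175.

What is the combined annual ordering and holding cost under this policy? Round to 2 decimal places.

$22,153.29

Annual ordering cost = (D/Q)·S = (26,400/272) × 175 = $16,985.29
Annual holding cost  = (Q/2)·H = (272/2) × 38 = $5,168.00
Total = $16,985.29 + $5,168.00 = $22,153.29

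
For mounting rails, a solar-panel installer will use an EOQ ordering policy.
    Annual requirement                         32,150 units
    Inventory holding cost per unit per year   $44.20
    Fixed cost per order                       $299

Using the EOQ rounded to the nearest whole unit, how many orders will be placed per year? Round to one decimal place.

Q* = √(2·D·S / H) = √(2·32,150·299 / 44.2) = √434,970.6 ≈ 659.52 → Q = 660
N = D/Q = 32,150/660 ≈ 48.712 orders/yr

48.7 orders per year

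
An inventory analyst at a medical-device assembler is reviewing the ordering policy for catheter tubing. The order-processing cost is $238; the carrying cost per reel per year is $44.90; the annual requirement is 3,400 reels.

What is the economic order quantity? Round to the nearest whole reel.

2DS/H = 2·3,400·238/44.9 = 36,044.54
EOQ = √36,044.54 ≈ 189.85

190 reels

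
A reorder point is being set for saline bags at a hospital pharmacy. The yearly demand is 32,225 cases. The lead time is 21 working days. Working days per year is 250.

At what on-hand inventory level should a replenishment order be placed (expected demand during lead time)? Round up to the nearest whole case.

2,707 cases

Daily demand d = 32,225 / 250 = 128.900 cases/day
Demand during lead time = 128.900 × 21 = 2,706.90
Reorder point = 2,706.90 → round up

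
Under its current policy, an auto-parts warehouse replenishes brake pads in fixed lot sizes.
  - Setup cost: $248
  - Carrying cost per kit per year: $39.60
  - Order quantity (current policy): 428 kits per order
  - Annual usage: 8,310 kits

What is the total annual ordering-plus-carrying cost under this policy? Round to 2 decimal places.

Ordering: D/Q × S = 8,310/428 × $248 = $4,815.14
Holding:  Q/2 × H = 428/2 × $39.6 = $8,474.40
Total = $4,815.14 + $8,474.40 = $13,289.54

$13,289.54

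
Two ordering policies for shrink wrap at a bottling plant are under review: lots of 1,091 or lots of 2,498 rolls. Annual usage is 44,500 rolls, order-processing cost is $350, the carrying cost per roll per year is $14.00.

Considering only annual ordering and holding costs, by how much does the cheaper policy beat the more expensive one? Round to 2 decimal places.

For each Q, cost = (D/Q)·S + (Q/2)·H.
TC(1,091) = (44,500/1,091)×350 + (1,091/2)×14 = $21,912.89
TC(2,498) = (44,500/2,498)×350 + (2,498/2)×14 = $23,720.99
|ΔTC| = |$21,912.89 − $23,720.99| = $1,808.09

$1,808.09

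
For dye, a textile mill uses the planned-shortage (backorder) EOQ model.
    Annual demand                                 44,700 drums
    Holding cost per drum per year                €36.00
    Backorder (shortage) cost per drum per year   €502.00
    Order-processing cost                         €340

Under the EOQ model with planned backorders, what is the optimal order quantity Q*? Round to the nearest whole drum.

951 drums

Q* = √(2DS/H) · √((H + b)/b)
   = √(2 × 44,700 × 340 / 36) · √((36 + 502) / 502)
   = 918.876 × 1.0352 ≈ 951.25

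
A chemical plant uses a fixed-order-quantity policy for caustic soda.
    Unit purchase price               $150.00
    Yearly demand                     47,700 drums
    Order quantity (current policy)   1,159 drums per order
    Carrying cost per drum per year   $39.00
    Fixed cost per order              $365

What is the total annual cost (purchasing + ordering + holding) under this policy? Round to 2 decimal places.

Annual ordering cost = (D/Q)·S = (47,700/1,159) × 365 = $15,022.00
Annual holding cost  = (Q/2)·H = (1,159/2) × 39 = $22,600.50
Purchase cost = D·C = 47,700 × 150 = $7,155,000.00
Total = $15,022.00 + $22,600.50 + $7,155,000.00 = $7,192,622.50

$7,192,622.50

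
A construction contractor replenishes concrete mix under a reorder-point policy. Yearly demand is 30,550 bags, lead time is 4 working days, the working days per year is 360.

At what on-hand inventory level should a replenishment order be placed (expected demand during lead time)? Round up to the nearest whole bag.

340 bags

Daily demand d = 30,550 / 360 = 84.861 bags/day
Demand during lead time = 84.861 × 4 = 339.44
Reorder point = 339.44 → round up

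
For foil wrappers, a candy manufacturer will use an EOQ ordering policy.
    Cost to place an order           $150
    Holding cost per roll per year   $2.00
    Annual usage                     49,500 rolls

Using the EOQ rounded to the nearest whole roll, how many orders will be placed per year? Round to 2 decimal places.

18.17 orders per year

Q* = √(2·D·S / H) = √(2·49,500·150 / 2) = √7,425,000.0 ≈ 2,724.89 → Q = 2,725
N = D/Q = 49,500/2,725 ≈ 18.165 orders/yr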